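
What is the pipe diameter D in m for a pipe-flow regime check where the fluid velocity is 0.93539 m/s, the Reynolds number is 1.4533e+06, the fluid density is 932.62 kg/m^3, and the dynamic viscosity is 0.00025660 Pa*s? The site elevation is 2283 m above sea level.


D = Re * mu / (rho * vel)
D = 1.4533e+06 * 0.00025660 / (932.62 * 0.93539)
D = 0.42748 m


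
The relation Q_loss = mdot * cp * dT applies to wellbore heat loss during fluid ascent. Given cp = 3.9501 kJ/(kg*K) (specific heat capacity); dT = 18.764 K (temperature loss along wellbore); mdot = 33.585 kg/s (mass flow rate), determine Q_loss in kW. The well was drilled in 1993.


Q_loss = mdot * cp * dT
Q_loss = 33.585 * 3.9501 * 18.764
Q_loss = 2489.3 kW


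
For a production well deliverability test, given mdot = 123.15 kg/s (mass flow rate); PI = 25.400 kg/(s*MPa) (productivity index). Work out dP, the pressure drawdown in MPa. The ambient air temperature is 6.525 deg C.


dP = mdot * 1000 / PI
dP = 123.15 * 1000 / 25.400
dP = 4848.425 kPa
Convert: 4848.425 kPa * 0.001 = 4.8484 MPa
dP = 4.8484 MPa


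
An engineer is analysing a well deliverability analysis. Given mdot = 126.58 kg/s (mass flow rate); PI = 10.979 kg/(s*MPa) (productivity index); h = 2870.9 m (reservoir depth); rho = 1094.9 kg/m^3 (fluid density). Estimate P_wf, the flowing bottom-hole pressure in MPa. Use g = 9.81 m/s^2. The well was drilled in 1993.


Step 1: P_i = rho*g*h/1e6 = 1094.9*9.81*2870.9/1e6 = 30.83625 MPa
Step 2: P_wf = P_i - mdot/PI = 30.83625 - 126.58/10.979 = 19.307 MPa
P_wf = 19.307 MPa


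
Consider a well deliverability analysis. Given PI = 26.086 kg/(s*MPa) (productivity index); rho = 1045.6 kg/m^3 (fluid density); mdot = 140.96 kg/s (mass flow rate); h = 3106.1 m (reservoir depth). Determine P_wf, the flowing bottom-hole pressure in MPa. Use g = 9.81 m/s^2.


Step 1: P_i = rho*g*h/1e6 = 1045.6*9.81*3106.1/1e6 = 31.86031 MPa
Step 2: P_wf = P_i - mdot/PI = 31.86031 - 140.96/26.086 = 26.457 MPa
P_wf = 26.457 MPa


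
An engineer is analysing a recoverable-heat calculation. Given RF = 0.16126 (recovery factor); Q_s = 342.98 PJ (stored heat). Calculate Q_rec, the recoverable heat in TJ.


Q_rec = Q_s * RF
Q_rec = 342.98 * 0.16126
Q_rec = 55.30895 PJ
Convert: 55.30895 PJ * 1000.0 = 55309 TJ
Q_rec = 55309 TJ


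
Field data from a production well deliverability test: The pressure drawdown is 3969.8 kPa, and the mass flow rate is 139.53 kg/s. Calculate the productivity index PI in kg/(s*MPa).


PI = mdot * 1000 / dP
PI = 139.53 * 1000 / 3969.8
PI = 35.148 kg/(s*MPa)


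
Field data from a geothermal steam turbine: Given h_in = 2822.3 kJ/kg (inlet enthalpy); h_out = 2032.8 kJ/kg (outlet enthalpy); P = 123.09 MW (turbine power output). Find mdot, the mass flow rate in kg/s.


mdot = P * 1000 / (h_in - h_out)
mdot = 123.09 * 1000 / (2822.3 - 2032.8)
mdot = 155.91 kg/s


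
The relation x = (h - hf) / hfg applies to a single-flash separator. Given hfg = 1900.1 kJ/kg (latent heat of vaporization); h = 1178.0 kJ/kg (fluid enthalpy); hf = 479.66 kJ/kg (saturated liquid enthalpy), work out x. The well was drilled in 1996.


x = (h - hf) / hfg
x = (1178.0 - 479.66) / 1900.1
x = 0.36753


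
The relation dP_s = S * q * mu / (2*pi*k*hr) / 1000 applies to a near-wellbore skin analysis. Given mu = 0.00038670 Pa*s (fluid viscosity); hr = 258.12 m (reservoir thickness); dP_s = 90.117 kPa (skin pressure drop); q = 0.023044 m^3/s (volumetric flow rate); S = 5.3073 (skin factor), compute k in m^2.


k = S*q*mu / (2*pi*dP_s*1000*hr)
k = 5.3073*0.023044*0.00038670 / (2*pi*90.117*1000*258.12)
k = 3.2359e-13 m^2


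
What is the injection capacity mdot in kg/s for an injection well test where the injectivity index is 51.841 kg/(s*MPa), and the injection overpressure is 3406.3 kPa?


mdot = II * dP / 1000
mdot = 51.841 * 3406.3 / 1000
mdot = 176.59 kg/s


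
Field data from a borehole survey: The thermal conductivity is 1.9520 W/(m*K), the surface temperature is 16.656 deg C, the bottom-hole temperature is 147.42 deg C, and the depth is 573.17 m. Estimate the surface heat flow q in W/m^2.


Step 1: grad = (T_d - T_surf)/d * 1000 = (147.42 - 16.656)/573.17 * 1000 = 228.1417 deg C/km
Step 2: q = k * grad / 1000 = 1.952 * 228.1417 / 1000 = 0.44533 W/m^2
q = 0.44533 W/m^2


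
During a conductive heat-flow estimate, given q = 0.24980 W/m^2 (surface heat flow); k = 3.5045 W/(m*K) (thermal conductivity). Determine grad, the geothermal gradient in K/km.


grad = q * 1000 / k
grad = 0.24980 * 1000 / 3.5045
grad = 71.27978 deg C/km
Convert: 71.27978 deg C/km * 1.0 = 71.280 K/km
grad = 71.280 K/km


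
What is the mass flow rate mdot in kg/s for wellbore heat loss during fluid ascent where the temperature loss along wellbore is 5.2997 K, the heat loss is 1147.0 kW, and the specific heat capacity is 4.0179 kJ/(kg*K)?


mdot = Q_loss / (cp * dT)
mdot = 1147.0 / (4.0179 * 5.2997)
mdot = 53.866 kg/s


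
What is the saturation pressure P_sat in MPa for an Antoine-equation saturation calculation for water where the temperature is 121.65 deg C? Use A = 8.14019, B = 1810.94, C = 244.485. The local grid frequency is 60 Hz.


P_sat = 10^(A - B/(C + T)) / 760 * 0.101325
P_sat = 10^(8.14019 - 1810.94/(244.485 + 121.65)) / 760 * 0.101325
P_sat = 0.20845 MPa


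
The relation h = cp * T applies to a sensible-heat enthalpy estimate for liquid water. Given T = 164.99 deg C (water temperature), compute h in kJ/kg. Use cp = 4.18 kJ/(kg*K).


h = cp * T
h = 4.18 * 164.99
h = 689.66 kJ/kg


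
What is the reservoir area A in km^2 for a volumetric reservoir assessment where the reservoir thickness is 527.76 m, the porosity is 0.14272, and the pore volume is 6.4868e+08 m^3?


A = Vp / (1e6 * hr * phi)
A = 6.4868e+08 / (1e6 * 527.76 * 0.14272)
A = 8.6121 km^2


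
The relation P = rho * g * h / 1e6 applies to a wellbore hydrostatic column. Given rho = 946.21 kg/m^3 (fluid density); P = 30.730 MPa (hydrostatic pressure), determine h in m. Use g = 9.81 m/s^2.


h = P * 1e6 / (g * rho)
h = 30.730 * 1e6 / (9.81 * 946.21)
h = 3310.6 m


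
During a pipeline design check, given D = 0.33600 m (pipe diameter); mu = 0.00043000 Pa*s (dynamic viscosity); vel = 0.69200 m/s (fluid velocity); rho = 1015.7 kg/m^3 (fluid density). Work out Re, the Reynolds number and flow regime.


Step 1: Re = rho*vel*D/mu = 1015.7*0.692*0.336/0.00043 = 5.4921e+05
Step 2: Re = 5.4921e+05 > 4000, so flow is turbulent.
Re = 5.4921e+05 (turbulent)


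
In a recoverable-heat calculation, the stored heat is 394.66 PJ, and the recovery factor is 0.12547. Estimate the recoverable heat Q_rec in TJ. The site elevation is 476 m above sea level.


Q_rec = Q_s * RF
Q_rec = 394.66 * 0.12547
Q_rec = 49.51799 PJ
Convert: 49.51799 PJ * 1000.0 = 49518 TJ
Q_rec = 49518 TJ


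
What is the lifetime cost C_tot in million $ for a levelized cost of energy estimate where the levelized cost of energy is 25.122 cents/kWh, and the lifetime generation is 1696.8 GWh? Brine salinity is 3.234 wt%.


C_tot = LCOE / 100 * E_tot
C_tot = 25.122 / 100 * 1696.8
C_tot = 426.27 million $


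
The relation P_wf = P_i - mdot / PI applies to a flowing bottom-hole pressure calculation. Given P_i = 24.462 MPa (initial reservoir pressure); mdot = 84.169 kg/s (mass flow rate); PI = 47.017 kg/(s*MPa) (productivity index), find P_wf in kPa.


P_wf = P_i - mdot / PI
P_wf = 24.462 - 84.169 / 47.017
P_wf = 22.67182 MPa
Convert: 22.67182 MPa * 1000.0 = 22672 kPa
P_wf = 22672 kPa


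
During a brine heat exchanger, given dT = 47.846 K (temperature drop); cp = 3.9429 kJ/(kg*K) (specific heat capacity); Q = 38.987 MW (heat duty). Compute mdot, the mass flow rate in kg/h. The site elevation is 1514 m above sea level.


mdot = Q * 1000 / (cp * dT)
mdot = 38.987 * 1000 / (3.9429 * 47.846)
mdot = 206.6609 kg/s
Convert: 206.6609 kg/s * 3600.0 = 7.4398e+05 kg/h
mdot = 7.4398e+05 kg/h


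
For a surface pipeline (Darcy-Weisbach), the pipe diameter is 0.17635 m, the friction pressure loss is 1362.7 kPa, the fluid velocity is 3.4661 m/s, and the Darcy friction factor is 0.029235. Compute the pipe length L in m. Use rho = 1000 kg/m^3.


L = dP*1000*D / (f*rho*vel^2/2)
L = 1362.7*1000*0.17635 / (0.029235*1000*3.4661^2/2)
L = 1368.4 m


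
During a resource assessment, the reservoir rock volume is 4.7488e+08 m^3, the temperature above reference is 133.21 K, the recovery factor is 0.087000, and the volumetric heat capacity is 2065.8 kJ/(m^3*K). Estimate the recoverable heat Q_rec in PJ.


Step 1: Q_s = Vr*rhoc*dT/1e12 = 4.7488e+08*2065.8*133.21/1e12 = 130.6800 PJ
Step 2: Q_rec = Q_s * RF = 130.6800 * 0.087 = 11.369 PJ
Q_rec = 11.369 PJ


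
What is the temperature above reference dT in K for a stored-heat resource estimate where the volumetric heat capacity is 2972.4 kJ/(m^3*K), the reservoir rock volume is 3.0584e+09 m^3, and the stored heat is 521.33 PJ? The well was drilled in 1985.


dT = Q_s * 1e12 / (Vr * rhoc)
dT = 521.33 * 1e12 / (3.0584e+09 * 2972.4)
dT = 57.347 K


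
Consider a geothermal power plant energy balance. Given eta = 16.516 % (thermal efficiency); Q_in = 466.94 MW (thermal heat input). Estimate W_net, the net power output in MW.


W_net = eta / 100 * Q_in
W_net = 16.516 / 100 * 466.94
W_net = 77.120 MW


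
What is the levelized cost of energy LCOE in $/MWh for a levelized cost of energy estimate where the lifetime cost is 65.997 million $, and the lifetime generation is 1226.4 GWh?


LCOE = C_tot / E_tot * 100
LCOE = 65.997 / 1226.4 * 100
LCOE = 5.381360 cents/kWh
Convert: 5.381360 cents/kWh * 10.0 = 53.814 $/MWh
LCOE = 53.814 $/MWh


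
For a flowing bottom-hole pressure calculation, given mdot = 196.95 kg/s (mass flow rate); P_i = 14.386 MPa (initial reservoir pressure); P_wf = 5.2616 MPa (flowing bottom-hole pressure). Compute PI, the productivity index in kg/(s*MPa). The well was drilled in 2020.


PI = mdot / (P_i - P_wf)
PI = 196.95 / (14.386 - 5.2616)
PI = 21.585 kg/(s*MPa)


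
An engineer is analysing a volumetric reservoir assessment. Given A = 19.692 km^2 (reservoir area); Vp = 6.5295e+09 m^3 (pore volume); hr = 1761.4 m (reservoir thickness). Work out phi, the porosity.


phi = Vp / (A * 1e6 * hr)
phi = 6.5295e+09 / (19.692 * 1e6 * 1761.4)
phi = 0.18825


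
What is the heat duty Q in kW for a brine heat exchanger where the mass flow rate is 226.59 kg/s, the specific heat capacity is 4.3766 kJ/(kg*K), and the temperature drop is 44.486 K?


Q = mdot * cp * dT / 1000
Q = 226.59 * 4.3766 * 44.486 / 1000
Q = 44.11649 MW
Convert: 44.11649 MW * 1000.0 = 44116 kW
Q = 44116 kW


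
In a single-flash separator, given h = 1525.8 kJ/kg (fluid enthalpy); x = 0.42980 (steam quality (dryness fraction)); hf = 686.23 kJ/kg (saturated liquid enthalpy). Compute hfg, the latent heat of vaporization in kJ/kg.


hfg = (h - hf) / x
hfg = (1525.8 - 686.23) / 0.42980
hfg = 1953.4 kJ/kg


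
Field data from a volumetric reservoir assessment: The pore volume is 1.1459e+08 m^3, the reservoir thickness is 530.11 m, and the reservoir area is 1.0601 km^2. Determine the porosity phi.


phi = Vp / (A * 1e6 * hr)
phi = 1.1459e+08 / (1.0601 * 1e6 * 530.11)
phi = 0.20391


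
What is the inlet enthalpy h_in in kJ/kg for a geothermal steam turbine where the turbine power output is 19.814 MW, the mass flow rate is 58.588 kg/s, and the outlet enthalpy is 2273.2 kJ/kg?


h_in = h_out + P * 1000 / mdot
h_in = 2273.2 + 19.814 * 1000 / 58.588
h_in = 2611.4 kJ/kg


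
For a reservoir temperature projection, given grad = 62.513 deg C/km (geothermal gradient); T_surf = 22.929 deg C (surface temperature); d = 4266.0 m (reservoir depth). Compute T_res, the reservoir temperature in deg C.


T_res = T_surf + grad * d / 1000
T_res = 22.929 + 62.513 * 4266.0 / 1000
T_res = 289.61 deg C


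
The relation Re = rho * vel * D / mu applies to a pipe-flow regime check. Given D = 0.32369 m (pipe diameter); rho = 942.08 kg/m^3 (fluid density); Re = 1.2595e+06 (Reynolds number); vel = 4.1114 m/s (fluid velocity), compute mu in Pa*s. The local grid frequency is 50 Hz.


mu = rho * vel * D / Re
mu = 942.08 * 4.1114 * 0.32369 / 1.2595e+06
mu = 0.00099543 Pa*s


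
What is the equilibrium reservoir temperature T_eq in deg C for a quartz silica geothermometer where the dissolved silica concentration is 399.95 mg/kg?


T_eq = 1309 / (5.19 - log10(SiO2)) - 273.15
T_eq = 1309 / (5.19 - log10(399.95)) - 273.15
T_eq = 232.65 deg C


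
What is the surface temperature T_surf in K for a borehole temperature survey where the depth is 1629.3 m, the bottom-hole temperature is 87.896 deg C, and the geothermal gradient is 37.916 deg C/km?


T_surf = T_d - grad * d / 1000
T_surf = 87.896 - 37.916 * 1629.3 / 1000
T_surf = 26.11946 deg C
Convert to K: 26.11946 + 273.15 = 299.27 K
T_surf = 299.27 K


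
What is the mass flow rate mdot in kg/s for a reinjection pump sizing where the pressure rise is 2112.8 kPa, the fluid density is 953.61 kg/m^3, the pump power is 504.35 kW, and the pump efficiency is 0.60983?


mdot = P_pump * rho * eta / dP
mdot = 504.35 * 953.61 * 0.60983 / 2112.8
mdot = 138.82 kg/s


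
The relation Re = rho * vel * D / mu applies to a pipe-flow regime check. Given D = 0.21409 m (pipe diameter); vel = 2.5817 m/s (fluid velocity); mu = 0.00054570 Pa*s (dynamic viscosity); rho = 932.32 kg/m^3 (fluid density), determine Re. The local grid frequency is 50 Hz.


Re = rho * vel * D / mu
Re = 932.32 * 2.5817 * 0.21409 / 0.00054570
Re = 9.4431e+05


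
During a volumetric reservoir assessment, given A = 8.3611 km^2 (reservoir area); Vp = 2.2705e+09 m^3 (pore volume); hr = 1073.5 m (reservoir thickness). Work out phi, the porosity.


phi = Vp / (A * 1e6 * hr)
phi = 2.2705e+09 / (8.3611 * 1e6 * 1073.5)
phi = 0.25296


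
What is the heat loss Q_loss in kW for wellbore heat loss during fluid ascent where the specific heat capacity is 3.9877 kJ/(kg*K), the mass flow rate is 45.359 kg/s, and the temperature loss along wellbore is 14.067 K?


Q_loss = mdot * cp * dT
Q_loss = 45.359 * 3.9877 * 14.067
Q_loss = 2544.4 kW


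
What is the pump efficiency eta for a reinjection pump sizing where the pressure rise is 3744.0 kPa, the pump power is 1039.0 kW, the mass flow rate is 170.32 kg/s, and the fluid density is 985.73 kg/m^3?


eta = mdot * dP / (rho * P_pump)
eta = 170.32 * 3744.0 / (985.73 * 1039.0)
eta = 0.62263


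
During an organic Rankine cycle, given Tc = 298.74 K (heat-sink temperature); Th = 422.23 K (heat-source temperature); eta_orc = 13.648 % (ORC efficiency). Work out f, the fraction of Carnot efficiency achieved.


f = (eta_orc/100) / (1 - Tc/Th)
f = (13.648/100) / (1 - 298.74/422.23)
f = 0.46664


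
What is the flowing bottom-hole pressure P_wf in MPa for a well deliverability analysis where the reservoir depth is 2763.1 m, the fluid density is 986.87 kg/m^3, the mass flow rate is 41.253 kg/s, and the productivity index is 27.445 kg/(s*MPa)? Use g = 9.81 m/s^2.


Step 1: P_i = rho*g*h/1e6 = 986.87*9.81*2763.1/1e6 = 26.75011 MPa
Step 2: P_wf = P_i - mdot/PI = 26.75011 - 41.253/27.445 = 25.247 MPa
P_wf = 25.247 MPa


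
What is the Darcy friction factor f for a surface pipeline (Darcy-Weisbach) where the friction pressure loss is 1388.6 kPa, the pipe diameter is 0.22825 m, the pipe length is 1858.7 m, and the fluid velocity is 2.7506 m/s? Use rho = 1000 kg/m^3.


f = dP*1000 / ((L/D)*(rho*vel^2/2))
f = 1388.6*1000 / ((1858.7/0.22825)*(1000*2.7506^2/2))
f = 0.045077


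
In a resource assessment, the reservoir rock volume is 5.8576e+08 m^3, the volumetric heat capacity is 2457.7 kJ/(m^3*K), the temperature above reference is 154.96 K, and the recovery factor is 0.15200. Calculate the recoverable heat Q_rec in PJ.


Step 1: Q_s = Vr*rhoc*dT/1e12 = 5.8576e+08*2457.7*154.96/1e12 = 223.0839 PJ
Step 2: Q_rec = Q_s * RF = 223.0839 * 0.152 = 33.909 PJ
Q_rec = 33.909 PJ


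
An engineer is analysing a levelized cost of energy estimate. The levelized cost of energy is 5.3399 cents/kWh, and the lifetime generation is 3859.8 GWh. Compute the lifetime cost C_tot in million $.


C_tot = LCOE / 100 * E_tot
C_tot = 5.3399 / 100 * 3859.8
C_tot = 206.11 million $


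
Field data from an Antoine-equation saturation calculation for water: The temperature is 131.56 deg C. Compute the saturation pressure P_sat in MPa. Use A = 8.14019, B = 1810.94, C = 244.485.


P_sat = 10^(A - B/(C + T)) / 760 * 0.101325
P_sat = 10^(8.14019 - 1810.94/(244.485 + 131.56)) / 760 * 0.101325
P_sat = 0.28141 MPa


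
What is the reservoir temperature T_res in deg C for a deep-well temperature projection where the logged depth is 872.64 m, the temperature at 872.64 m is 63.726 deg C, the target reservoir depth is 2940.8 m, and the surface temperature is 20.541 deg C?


Step 1: grad = (T_d1 - T_surf)/d1 * 1000 = (63.726 - 20.541)/872.64 * 1000 = 49.48776 deg C/km
Step 2: T_res = T_surf + grad*d2/1000 = 20.541 + 49.48776*2940.8/1000 = 166.07 deg C
T_res = 166.07 deg C


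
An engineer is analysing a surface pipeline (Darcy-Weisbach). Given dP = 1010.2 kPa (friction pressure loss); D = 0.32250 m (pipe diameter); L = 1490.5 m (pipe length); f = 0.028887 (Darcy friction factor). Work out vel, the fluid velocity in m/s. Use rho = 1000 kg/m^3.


vel = sqrt(dP*1000*2*D / (f*L*rho))
vel = sqrt(1010.2*1000*2*0.32250 / (0.028887*1490.5*1000))
vel = 3.8901 m/s


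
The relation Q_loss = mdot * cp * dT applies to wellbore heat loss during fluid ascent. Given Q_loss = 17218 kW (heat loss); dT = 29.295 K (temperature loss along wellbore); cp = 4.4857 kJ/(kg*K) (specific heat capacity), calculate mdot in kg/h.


mdot = Q_loss / (cp * dT)
mdot = 17218 / (4.4857 * 29.295)
mdot = 131.0265 kg/s
Convert: 131.0265 kg/s * 3600.0 = 4.7170e+05 kg/h
mdot = 4.7170e+05 kg/h


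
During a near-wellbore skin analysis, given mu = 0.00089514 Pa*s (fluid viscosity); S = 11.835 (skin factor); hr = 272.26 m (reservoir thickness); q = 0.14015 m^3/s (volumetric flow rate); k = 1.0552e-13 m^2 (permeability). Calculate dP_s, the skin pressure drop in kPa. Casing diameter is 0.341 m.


dP_s = S * q * mu / (2*pi*k*hr) / 1000
dP_s = 11.835 * 0.14015 * 0.00089514 / (2*pi*1.0552e-13*272.26) / 1000
dP_s = 8225.3 kPa


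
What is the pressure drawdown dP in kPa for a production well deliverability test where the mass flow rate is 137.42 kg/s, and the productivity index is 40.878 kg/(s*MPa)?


dP = mdot * 1000 / PI
dP = 137.42 * 1000 / 40.878
dP = 3361.7 kPa


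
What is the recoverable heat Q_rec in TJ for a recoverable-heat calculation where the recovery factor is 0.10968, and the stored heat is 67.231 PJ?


Q_rec = Q_s * RF
Q_rec = 67.231 * 0.10968
Q_rec = 7.373896 PJ
Convert: 7.373896 PJ * 1000.0 = 7373.9 TJ
Q_rec = 7373.9 TJ


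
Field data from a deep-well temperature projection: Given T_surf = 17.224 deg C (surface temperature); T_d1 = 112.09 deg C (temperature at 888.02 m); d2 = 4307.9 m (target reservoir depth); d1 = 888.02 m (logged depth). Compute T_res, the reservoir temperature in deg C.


Step 1: grad = (T_d1 - T_surf)/d1 * 1000 = (112.09 - 17.224)/888.02 * 1000 = 106.8287 deg C/km
Step 2: T_res = T_surf + grad*d2/1000 = 17.224 + 106.8287*4307.9/1000 = 477.43 deg C
T_res = 477.43 deg C


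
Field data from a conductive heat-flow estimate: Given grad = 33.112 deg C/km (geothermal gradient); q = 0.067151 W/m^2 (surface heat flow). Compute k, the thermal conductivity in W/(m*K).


k = q * 1000 / grad
k = 0.067151 * 1000 / 33.112
k = 2.0280 W/(m*K)


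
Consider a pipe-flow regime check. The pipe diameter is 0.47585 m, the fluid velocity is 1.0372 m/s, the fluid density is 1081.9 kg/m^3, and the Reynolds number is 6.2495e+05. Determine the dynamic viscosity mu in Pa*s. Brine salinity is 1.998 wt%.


mu = rho * vel * D / Re
mu = 1081.9 * 1.0372 * 0.47585 / 6.2495e+05
mu = 0.00085443 Pa*s


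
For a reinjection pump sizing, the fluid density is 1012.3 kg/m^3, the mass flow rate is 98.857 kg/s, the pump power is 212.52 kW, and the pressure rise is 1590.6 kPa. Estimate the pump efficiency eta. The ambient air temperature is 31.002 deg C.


eta = mdot * dP / (rho * P_pump)
eta = 98.857 * 1590.6 / (1012.3 * 212.52)
eta = 0.73090


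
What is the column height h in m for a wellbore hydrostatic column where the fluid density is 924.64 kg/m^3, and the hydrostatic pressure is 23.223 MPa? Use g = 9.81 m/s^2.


h = P * 1e6 / (g * rho)
h = 23.223 * 1e6 / (9.81 * 924.64)
h = 2560.2 m


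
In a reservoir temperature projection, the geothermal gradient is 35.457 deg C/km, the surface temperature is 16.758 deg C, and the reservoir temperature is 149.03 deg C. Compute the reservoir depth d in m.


d = (T_res - T_surf) / grad * 1000
d = (149.03 - 16.758) / 35.457 * 1000
d = 3730.5 m


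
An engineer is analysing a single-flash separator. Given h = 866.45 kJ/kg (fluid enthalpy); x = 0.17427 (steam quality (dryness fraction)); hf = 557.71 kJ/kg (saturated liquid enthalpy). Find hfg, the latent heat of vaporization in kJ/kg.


hfg = (h - hf) / x
hfg = (866.45 - 557.71) / 0.17427
hfg = 1771.6 kJ/kg


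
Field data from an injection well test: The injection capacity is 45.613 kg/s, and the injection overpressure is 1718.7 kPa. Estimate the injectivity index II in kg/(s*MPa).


II = mdot * 1000 / dP
II = 45.613 * 1000 / 1718.7
II = 26.539 kg/(s*MPa)


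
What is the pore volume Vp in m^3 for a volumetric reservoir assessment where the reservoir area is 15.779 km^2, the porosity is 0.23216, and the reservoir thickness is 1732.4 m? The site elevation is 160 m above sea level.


Vp = A * 1e6 * hr * phi
Vp = 15.779 * 1e6 * 1732.4 * 0.23216
Vp = 6.3462e+09 m^3


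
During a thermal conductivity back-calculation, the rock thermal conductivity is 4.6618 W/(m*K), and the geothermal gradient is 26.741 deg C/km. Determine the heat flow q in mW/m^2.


q = k * grad / 1000
q = 4.6618 * 26.741 / 1000
q = 0.1246612 W/m^2
Convert: 0.1246612 W/m^2 * 1000.0 = 124.66 mW/m^2
q = 124.66 mW/m^2


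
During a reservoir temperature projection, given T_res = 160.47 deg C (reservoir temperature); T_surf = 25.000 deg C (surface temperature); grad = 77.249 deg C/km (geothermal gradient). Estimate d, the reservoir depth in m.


d = (T_res - T_surf) / grad * 1000
d = (160.47 - 25.000) / 77.249 * 1000
d = 1753.7 m


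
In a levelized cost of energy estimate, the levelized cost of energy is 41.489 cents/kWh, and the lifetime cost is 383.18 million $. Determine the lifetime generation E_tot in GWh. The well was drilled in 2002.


E_tot = C_tot / LCOE * 100
E_tot = 383.18 / 41.489 * 100
E_tot = 923.57 GWh


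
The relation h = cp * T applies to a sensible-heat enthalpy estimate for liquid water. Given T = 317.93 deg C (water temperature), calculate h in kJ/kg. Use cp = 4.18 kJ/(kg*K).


h = cp * T
h = 4.18 * 317.93
h = 1328.9 kJ/kg


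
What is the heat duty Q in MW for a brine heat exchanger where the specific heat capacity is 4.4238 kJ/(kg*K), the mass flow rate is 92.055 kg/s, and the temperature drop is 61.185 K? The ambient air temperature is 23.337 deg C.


Q = mdot * cp * dT / 1000
Q = 92.055 * 4.4238 * 61.185 / 1000
Q = 24.917 MW


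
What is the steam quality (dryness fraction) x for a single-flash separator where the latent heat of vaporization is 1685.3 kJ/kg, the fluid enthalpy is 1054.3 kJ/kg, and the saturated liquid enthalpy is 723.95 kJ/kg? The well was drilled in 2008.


x = (h - hf) / hfg
x = (1054.3 - 723.95) / 1685.3
x = 0.19602


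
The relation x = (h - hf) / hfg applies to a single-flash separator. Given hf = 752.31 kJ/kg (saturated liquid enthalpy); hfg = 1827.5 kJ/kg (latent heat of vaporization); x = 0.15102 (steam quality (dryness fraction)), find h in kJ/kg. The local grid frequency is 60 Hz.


h = hf + x * hfg
h = 752.31 + 0.15102 * 1827.5
h = 1028.3 kJ/kg


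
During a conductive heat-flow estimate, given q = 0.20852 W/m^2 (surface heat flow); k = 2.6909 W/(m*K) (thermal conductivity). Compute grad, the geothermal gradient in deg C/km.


grad = q * 1000 / k
grad = 0.20852 * 1000 / 2.6909
grad = 77.491 deg C/km


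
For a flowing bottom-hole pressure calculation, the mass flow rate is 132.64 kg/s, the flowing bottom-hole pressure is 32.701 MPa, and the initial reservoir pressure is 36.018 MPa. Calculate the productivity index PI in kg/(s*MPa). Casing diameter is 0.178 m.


PI = mdot / (P_i - P_wf)
PI = 132.64 / (36.018 - 32.701)
PI = 39.988 kg/(s*MPa)


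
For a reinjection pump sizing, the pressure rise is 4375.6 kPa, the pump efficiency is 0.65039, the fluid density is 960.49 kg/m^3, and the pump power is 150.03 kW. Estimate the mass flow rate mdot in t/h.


mdot = P_pump * rho * eta / dP
mdot = 150.03 * 960.49 * 0.65039 / 4375.6
mdot = 21.41939 kg/s
Convert: 21.41939 kg/s * 3.6 = 77.110 t/h
mdot = 77.110 t/h


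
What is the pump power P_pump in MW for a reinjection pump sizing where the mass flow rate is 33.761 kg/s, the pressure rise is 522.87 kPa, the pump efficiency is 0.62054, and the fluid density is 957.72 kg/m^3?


P_pump = mdot * dP / (rho * eta)
P_pump = 33.761 * 522.87 / (957.72 * 0.62054)
P_pump = 29.70303 kW
Convert: 29.70303 kW * 0.001 = 0.029703 MW
P_pump = 0.029703 MW


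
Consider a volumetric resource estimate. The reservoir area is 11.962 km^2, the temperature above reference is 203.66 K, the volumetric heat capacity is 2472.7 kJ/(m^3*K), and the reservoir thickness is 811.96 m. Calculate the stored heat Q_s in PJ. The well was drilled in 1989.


Step 1: Vr = A*1e6*hr = 11.962*1e6*811.96 = 9.712666e+09 m^3
Step 2: Q_s = Vr*rhoc*dT/1e12 = 9.712666e+09*2472.7*203.66/1e12 = 4891.2 PJ
Q_s = 4891.2 PJ


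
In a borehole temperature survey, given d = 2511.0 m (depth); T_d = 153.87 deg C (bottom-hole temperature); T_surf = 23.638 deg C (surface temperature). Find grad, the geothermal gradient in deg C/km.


grad = (T_d - T_surf) / d * 1000
grad = (153.87 - 23.638) / 2511.0 * 1000
grad = 51.865 deg C/km


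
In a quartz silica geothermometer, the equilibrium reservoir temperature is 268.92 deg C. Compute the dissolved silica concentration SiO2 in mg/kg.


SiO2 = 10^(5.19 - 1309/(T_eq + 273.15))
SiO2 = 10^(5.19 - 1309/(268.92 + 273.15))
SiO2 = 595.91 mg/kg


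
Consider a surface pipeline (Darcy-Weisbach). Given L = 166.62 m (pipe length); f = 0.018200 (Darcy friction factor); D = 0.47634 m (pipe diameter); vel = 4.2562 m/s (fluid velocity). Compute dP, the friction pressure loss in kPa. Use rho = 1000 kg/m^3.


dP = f * (L/D) * (rho*vel^2/2) / 1000
dP = 0.018200 * (166.62/0.47634) * (1000*4.2562^2/2) / 1000
dP = 57.663 kPa


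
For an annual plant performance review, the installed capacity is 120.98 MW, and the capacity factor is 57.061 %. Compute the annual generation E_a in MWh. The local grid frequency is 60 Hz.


E_a = CF / 100 * cap * 8760
E_a = 57.061 / 100 * 120.98 * 8760
E_a = 6.0472e+05 MWh


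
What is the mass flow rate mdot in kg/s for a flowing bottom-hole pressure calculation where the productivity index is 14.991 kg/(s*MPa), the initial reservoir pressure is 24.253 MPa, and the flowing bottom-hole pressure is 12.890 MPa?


mdot = (P_i - P_wf) * PI
mdot = (24.253 - 12.890) * 14.991
mdot = 170.34 kg/s


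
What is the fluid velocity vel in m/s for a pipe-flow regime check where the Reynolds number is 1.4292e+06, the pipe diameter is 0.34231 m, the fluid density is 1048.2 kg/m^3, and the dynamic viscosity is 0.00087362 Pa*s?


vel = Re * mu / (rho * D)
vel = 1.4292e+06 * 0.00087362 / (1048.2 * 0.34231)
vel = 3.4798 m/s


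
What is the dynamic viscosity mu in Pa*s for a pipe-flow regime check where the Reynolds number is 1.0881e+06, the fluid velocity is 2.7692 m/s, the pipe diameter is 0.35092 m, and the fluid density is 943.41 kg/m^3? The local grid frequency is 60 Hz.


mu = rho * vel * D / Re
mu = 943.41 * 2.7692 * 0.35092 / 1.0881e+06
mu = 0.00084255 Pa*s


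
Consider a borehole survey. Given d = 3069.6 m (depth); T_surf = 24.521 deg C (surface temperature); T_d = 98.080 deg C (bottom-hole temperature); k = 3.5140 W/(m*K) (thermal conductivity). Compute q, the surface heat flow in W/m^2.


Step 1: grad = (T_d - T_surf)/d * 1000 = (98.08 - 24.521)/3069.6 * 1000 = 23.96371 deg C/km
Step 2: q = k * grad / 1000 = 3.514 * 23.96371 / 1000 = 0.084208 W/m^2
q = 0.084208 W/m^2


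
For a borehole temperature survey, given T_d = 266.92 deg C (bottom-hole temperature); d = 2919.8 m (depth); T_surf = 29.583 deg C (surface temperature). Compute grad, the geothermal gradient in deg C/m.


grad = (T_d - T_surf) / d * 1000
grad = (266.92 - 29.583) / 2919.8 * 1000
grad = 81.28536 deg C/km
Convert: 81.28536 deg C/km * 0.001 = 0.081285 deg C/m
grad = 0.081285 deg C/m


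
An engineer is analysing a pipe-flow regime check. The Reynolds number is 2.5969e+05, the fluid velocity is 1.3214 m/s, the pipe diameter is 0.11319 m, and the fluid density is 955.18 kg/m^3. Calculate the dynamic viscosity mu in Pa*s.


mu = rho * vel * D / Re
mu = 955.18 * 1.3214 * 0.11319 / 2.5969e+05
mu = 0.00055014 Pa*s


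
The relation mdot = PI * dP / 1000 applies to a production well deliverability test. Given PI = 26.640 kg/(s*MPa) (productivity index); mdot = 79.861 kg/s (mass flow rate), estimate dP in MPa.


dP = mdot * 1000 / PI
dP = 79.861 * 1000 / 26.640
dP = 2997.785 kPa
Convert: 2997.785 kPa * 0.001 = 2.9978 MPa
dP = 2.9978 MPa


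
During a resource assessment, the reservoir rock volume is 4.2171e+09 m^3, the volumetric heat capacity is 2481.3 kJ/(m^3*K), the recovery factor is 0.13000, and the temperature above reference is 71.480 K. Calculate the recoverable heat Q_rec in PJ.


Step 1: Q_s = Vr*rhoc*dT/1e12 = 4.2171e+09*2481.3*71.48/1e12 = 747.9589 PJ
Step 2: Q_rec = Q_s * RF = 747.9589 * 0.13 = 97.235 PJ
Q_rec = 97.235 PJ


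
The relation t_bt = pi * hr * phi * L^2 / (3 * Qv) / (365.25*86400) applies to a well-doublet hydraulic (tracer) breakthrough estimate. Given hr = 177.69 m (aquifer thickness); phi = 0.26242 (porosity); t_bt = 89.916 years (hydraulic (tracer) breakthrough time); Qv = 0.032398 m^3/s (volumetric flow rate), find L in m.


L = sqrt(t_bt*365.25*86400*3*Qv / (pi*hr*phi))
L = sqrt(89.916*365.25*86400*3*0.032398 / (pi*177.69*0.26242))
L = 1372.1 m


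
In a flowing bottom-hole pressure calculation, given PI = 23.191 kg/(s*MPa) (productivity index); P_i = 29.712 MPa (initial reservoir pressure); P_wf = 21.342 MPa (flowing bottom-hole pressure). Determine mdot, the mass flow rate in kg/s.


mdot = (P_i - P_wf) * PI
mdot = (29.712 - 21.342) * 23.191
mdot = 194.11 kg/s


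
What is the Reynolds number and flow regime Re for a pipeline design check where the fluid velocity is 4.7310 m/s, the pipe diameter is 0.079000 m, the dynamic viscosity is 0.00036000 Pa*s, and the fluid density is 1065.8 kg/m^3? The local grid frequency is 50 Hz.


Step 1: Re = rho*vel*D/mu = 1065.8*4.731*0.079/0.00036 = 1.1065e+06
Step 2: Re = 1.1065e+06 > 4000, so flow is turbulent.
Re = 1.1065e+06 (turbulent)


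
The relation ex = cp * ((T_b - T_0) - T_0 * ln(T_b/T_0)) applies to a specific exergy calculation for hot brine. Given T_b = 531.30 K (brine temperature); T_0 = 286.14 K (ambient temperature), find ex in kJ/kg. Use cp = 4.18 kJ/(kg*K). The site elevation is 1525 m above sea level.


ex = cp * ((T_b - T_0) - T_0 * ln(T_b/T_0))
ex = 4.18 * ((531.30 - 286.14) - 286.14 * ln(531.30/286.14))
ex = 284.59 kJ/kg


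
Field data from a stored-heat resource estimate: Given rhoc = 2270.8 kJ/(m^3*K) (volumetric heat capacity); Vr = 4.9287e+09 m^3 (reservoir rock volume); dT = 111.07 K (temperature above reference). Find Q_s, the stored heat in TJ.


Q_s = Vr * rhoc * dT / 1e12
Q_s = 4.9287e+09 * 2270.8 * 111.07 / 1e12
Q_s = 1243.106 PJ
Convert: 1243.106 PJ * 1000.0 = 1.2431e+06 TJ
Q_s = 1.2431e+06 TJ


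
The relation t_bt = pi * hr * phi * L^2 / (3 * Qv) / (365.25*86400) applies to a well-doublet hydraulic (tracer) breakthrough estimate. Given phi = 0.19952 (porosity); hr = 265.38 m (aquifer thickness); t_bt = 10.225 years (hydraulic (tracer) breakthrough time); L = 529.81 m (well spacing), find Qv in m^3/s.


Qv = pi*hr*phi*L^2 / (3*t_bt*365.25*86400)
Qv = pi*265.38*0.19952*529.81^2 / (3*10.225*365.25*86400)
Qv = 0.048234 m^3/s


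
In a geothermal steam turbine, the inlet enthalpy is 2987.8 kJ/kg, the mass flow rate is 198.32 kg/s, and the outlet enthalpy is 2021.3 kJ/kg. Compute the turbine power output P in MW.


P = mdot * (h_in - h_out) / 1000
P = 198.32 * (2987.8 - 2021.3) / 1000
P = 191.68 MW


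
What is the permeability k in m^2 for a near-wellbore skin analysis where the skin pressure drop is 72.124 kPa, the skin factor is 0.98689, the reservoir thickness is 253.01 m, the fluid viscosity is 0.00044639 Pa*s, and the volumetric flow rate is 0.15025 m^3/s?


k = S*q*mu / (2*pi*dP_s*1000*hr)
k = 0.98689*0.15025*0.00044639 / (2*pi*72.124*1000*253.01)
k = 5.7730e-13 m^2


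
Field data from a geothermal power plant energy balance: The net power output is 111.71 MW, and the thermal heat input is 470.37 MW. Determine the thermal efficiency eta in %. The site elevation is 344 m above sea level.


eta = W_net / Q_in * 100
eta = 111.71 / 470.37 * 100
eta = 23.749 %


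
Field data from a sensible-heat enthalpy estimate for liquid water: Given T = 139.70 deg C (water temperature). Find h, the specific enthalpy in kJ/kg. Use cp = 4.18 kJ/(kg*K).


h = cp * T
h = 4.18 * 139.70
h = 583.95 kJ/kg


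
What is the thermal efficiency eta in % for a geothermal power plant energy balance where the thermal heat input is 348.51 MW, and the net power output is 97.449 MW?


eta = W_net / Q_in * 100
eta = 97.449 / 348.51 * 100
eta = 27.962 %


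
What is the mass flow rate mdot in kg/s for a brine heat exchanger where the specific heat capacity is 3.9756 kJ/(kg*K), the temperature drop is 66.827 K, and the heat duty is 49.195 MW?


mdot = Q * 1000 / (cp * dT)
mdot = 49.195 * 1000 / (3.9756 * 66.827)
mdot = 185.17 kg/s


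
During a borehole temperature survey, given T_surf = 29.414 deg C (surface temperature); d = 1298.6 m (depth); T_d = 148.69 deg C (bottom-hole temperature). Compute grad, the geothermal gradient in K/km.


grad = (T_d - T_surf) / d * 1000
grad = (148.69 - 29.414) / 1298.6 * 1000
grad = 91.84968 deg C/km
Convert: 91.84968 deg C/km * 1.0 = 91.850 K/km
grad = 91.850 K/km


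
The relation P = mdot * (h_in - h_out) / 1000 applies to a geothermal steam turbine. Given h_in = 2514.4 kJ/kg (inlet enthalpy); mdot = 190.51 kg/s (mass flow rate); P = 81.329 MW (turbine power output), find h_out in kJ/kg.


h_out = h_in - P * 1000 / mdot
h_out = 2514.4 - 81.329 * 1000 / 190.51
h_out = 2087.5 kJ/kg


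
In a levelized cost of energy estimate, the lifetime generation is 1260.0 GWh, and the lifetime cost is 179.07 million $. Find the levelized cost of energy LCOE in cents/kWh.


LCOE = C_tot / E_tot * 100
LCOE = 179.07 / 1260.0 * 100
LCOE = 14.212 cents/kWh


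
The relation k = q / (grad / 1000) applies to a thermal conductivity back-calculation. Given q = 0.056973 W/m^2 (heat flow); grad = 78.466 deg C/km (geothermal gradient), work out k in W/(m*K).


k = q / (grad / 1000)
k = 0.056973 / (78.466 / 1000)
k = 0.72609 W/(m*K)


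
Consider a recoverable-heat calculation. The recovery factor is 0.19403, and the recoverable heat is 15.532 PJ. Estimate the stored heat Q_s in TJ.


Q_s = Q_rec / RF
Q_s = 15.532 / 0.19403
Q_s = 80.04948 PJ
Convert: 80.04948 PJ * 1000.0 = 80049 TJ
Q_s = 80049 TJ


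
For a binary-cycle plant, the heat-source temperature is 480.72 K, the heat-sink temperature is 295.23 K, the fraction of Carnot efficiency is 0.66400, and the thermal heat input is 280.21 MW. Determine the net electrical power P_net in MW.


Step 1: eta = (1 - Tc/Th)*f = (1 - 295.23/480.72)*0.664 = 0.2562102
Step 2: P_net = eta * Q_in = 0.2562102 * 280.21 = 71.793 MW
P_net = 71.793 MW


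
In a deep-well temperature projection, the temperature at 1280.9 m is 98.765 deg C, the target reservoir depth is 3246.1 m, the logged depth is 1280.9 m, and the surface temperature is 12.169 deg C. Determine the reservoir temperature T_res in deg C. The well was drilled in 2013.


Step 1: grad = (T_d1 - T_surf)/d1 * 1000 = (98.765 - 12.169)/1280.9 * 1000 = 67.60559 deg C/km
Step 2: T_res = T_surf + grad*d2/1000 = 12.169 + 67.60559*3246.1/1000 = 231.62 deg C
T_res = 231.62 deg C


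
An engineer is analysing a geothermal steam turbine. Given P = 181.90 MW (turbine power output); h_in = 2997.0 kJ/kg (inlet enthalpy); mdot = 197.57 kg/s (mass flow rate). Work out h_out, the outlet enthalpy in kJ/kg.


h_out = h_in - P * 1000 / mdot
h_out = 2997.0 - 181.90 * 1000 / 197.57
h_out = 2076.3 kJ/kg


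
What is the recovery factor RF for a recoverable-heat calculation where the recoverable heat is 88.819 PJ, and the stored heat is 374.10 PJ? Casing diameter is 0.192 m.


RF = Q_rec / Q_s
RF = 88.819 / 374.10
RF = 0.23742


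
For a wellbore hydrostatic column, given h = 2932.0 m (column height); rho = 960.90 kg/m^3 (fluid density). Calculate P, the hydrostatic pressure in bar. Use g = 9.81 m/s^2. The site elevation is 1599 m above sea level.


P = rho * g * h / 1e6
P = 960.90 * 9.81 * 2932.0 / 1e6
P = 27.63829 MPa
Convert: 27.63829 MPa * 10.0 = 276.38 bar
P = 276.38 bar


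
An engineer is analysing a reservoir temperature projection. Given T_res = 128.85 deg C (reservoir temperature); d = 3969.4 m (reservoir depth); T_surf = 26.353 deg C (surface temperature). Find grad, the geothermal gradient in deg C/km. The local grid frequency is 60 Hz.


grad = (T_res - T_surf) / d * 1000
grad = (128.85 - 26.353) / 3969.4 * 1000
grad = 25.822 deg C/km


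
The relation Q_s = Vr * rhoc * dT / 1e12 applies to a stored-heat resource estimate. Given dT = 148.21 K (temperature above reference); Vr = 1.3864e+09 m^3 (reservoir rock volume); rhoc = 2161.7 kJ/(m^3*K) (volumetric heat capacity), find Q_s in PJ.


Q_s = Vr * rhoc * dT / 1e12
Q_s = 1.3864e+09 * 2161.7 * 148.21 / 1e12
Q_s = 444.18 PJ


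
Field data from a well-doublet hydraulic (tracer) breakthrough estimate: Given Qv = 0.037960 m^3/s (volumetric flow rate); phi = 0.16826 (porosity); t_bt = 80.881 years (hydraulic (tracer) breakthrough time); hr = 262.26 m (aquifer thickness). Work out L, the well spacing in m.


L = sqrt(t_bt*365.25*86400*3*Qv / (pi*hr*phi))
L = sqrt(80.881*365.25*86400*3*0.037960 / (pi*262.26*0.16826))
L = 1448.0 m


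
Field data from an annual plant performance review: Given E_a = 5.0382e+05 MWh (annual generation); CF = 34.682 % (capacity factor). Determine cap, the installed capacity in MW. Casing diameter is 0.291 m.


cap = E_a / (CF/100 * 8760)
cap = 5.0382e+05 / (34.682/100 * 8760)
cap = 165.83 MW


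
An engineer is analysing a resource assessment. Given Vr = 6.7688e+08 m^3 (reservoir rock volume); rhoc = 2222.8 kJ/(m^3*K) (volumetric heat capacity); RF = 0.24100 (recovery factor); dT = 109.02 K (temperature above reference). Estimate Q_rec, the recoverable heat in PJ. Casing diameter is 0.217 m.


Step 1: Q_s = Vr*rhoc*dT/1e12 = 6.7688e+08*2222.8*109.02/1e12 = 164.0281 PJ
Step 2: Q_rec = Q_s * RF = 164.0281 * 0.241 = 39.531 PJ
Q_rec = 39.531 PJ


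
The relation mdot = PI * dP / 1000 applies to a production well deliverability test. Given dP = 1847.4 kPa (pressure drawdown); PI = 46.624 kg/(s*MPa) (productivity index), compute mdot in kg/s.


mdot = PI * dP / 1000
mdot = 46.624 * 1847.4 / 1000
mdot = 86.133 kg/s


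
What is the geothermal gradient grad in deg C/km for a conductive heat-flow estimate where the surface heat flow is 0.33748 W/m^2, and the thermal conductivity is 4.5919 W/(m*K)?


grad = q * 1000 / k
grad = 0.33748 * 1000 / 4.5919
grad = 73.495 deg C/km


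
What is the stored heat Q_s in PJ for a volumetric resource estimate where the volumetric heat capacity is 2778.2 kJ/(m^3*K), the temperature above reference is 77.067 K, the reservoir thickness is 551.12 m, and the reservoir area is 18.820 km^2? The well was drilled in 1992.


Step 1: Vr = A*1e6*hr = 18.82*1e6*551.12 = 1.037208e+10 m^3
Step 2: Q_s = Vr*rhoc*dT/1e12 = 1.037208e+10*2778.2*77.067/1e12 = 2220.7 PJ
Q_s = 2220.7 PJ
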